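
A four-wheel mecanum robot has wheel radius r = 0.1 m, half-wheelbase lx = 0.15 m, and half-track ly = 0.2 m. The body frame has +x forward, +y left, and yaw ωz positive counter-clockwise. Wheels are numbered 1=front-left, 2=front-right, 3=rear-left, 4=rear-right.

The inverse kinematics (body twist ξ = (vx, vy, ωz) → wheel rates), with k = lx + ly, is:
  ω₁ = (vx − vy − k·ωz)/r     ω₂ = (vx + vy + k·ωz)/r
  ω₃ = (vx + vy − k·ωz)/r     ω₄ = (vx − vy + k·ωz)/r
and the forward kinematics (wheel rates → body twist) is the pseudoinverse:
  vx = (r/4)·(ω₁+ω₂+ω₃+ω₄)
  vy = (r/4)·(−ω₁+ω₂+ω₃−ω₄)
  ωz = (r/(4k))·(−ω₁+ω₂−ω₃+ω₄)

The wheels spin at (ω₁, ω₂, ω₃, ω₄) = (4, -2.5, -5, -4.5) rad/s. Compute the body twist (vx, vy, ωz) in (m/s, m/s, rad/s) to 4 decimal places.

(-0.2000, -0.1750, -0.4286)

k = lx + ly = 0.15 + 0.2 = 0.3500
ω₁+ω₂+ω₃+ω₄ = -8.0000  →  vx = (0.1/4)·-8.0000 = -0.2000
−ω₁+ω₂+ω₃−ω₄ = -7.0000  →  vy = (0.1/4)·-7.0000 = -0.1750
−ω₁+ω₂−ω₃+ω₄ = -6.0000  →  ωz = (0.1/1.4000)·-6.0000 = -0.4286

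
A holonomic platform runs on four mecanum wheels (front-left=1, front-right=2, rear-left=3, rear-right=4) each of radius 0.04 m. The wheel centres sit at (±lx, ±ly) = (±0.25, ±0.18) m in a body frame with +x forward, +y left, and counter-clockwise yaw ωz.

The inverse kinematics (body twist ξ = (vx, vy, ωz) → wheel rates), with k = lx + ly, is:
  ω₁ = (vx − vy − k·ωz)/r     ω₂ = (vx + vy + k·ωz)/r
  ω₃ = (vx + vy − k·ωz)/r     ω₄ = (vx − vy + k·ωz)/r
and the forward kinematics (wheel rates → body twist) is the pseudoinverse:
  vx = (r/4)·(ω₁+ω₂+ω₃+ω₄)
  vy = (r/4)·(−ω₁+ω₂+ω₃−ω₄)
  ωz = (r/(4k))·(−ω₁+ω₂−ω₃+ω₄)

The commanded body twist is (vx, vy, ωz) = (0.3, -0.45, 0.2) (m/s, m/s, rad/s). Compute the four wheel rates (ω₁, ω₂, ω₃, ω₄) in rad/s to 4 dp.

k = lx + ly = 0.25 + 0.18 = 0.4300;  k·ωz = 0.4300·0.2 = 0.0860
ω₁ (FL) = (vx − vy − k·ωz)/r = 0.6640/0.04 = 16.6000
ω₂ (FR) = (vx + vy + k·ωz)/r = -0.0640/0.04 = -1.6000
ω₃ (RL) = (vx + vy − k·ωz)/r = -0.2360/0.04 = -5.9000
ω₄ (RR) = (vx − vy + k·ωz)/r = 0.8360/0.04 = 20.9000

(16.6000, -1.6000, -5.9000, 20.9000)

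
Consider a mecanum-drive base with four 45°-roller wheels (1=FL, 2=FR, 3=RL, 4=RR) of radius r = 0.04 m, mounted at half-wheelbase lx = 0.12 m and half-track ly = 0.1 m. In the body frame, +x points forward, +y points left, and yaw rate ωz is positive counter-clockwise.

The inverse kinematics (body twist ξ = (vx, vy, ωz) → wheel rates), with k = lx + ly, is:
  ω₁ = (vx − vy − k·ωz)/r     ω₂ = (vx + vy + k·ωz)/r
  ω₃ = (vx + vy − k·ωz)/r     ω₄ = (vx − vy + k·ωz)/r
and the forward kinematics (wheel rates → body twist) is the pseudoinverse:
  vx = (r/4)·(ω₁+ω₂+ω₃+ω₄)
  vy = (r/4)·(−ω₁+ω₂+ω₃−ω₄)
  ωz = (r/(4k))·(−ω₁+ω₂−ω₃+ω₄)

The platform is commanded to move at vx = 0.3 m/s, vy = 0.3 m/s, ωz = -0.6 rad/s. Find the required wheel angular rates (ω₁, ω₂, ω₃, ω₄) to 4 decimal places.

(3.3000, 11.7000, 18.3000, -3.3000)

k = lx + ly = 0.12 + 0.1 = 0.2200;  k·ωz = 0.2200·-0.6 = -0.1320
ω₁ (FL) = (vx − vy − k·ωz)/r = 0.1320/0.04 = 3.3000
ω₂ (FR) = (vx + vy + k·ωz)/r = 0.4680/0.04 = 11.7000
ω₃ (RL) = (vx + vy − k·ωz)/r = 0.7320/0.04 = 18.3000
ω₄ (RR) = (vx − vy + k·ωz)/r = -0.1320/0.04 = -3.3000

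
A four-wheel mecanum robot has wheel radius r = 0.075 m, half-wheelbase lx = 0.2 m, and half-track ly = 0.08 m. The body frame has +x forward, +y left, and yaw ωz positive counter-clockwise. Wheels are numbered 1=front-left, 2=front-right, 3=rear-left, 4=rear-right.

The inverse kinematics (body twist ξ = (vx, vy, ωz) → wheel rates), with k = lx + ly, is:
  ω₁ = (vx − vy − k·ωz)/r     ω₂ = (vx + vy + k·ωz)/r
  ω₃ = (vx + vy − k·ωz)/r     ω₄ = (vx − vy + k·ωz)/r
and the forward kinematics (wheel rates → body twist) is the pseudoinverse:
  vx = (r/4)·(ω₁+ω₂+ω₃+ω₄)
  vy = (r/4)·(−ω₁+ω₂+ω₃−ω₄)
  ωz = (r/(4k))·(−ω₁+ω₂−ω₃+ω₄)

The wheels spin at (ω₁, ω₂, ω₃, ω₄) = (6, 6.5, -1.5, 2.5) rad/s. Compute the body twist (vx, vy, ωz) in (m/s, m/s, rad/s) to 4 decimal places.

(0.2531, -0.0656, 0.3013)

k = lx + ly = 0.2 + 0.08 = 0.2800
ω₁+ω₂+ω₃+ω₄ = 13.5000  →  vx = (0.075/4)·13.5000 = 0.2531
−ω₁+ω₂+ω₃−ω₄ = -3.5000  →  vy = (0.075/4)·-3.5000 = -0.0656
−ω₁+ω₂−ω₃+ω₄ = 4.5000  →  ωz = (0.075/1.1200)·4.5000 = 0.3013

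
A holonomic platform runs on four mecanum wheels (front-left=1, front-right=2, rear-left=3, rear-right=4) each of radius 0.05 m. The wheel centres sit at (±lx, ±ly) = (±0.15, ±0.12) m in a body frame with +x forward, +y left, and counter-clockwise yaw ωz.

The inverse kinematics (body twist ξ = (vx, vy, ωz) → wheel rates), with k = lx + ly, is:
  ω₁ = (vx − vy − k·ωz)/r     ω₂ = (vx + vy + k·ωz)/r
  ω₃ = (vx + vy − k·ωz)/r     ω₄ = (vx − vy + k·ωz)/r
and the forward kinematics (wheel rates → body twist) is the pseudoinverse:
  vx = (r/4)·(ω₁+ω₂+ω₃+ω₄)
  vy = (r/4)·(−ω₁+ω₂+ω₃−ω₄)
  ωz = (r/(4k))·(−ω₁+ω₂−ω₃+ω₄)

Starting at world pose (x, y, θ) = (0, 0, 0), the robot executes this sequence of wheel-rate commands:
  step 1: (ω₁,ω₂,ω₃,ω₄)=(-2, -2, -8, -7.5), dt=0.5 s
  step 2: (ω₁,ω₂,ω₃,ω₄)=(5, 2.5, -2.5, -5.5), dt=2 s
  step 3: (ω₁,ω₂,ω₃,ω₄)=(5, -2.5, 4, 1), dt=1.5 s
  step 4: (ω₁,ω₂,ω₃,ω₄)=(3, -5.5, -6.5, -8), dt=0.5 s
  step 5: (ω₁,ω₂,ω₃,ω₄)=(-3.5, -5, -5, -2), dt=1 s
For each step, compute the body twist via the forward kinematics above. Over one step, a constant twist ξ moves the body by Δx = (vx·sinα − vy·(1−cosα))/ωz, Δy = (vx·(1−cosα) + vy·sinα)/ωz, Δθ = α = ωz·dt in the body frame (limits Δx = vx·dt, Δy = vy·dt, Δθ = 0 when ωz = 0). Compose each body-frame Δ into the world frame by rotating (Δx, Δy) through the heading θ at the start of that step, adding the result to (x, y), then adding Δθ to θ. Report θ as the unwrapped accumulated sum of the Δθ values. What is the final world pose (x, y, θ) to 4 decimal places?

step 1: ξ=(vx,vy,ωz)=(-0.2438, -0.0063, 0.0231), dt=0.5 → body Δ=(-0.1219, -0.0038, 0.0116) → world pose (-0.1219, -0.0038, 0.0116)
step 2: ξ=(vx,vy,ωz)=(-0.0063, 0.0063, -0.2546), dt=2.0 → body Δ=(-0.0089, 0.0151, -0.5093) → world pose (-0.1309, 0.0111, -0.4977)
step 3: ξ=(vx,vy,ωz)=(0.0938, -0.0562, -0.4861), dt=1.5 → body Δ=(0.0991, -0.1261, -0.7292) → world pose (-0.1040, -0.1470, -1.2269)
step 4: ξ=(vx,vy,ωz)=(-0.2125, -0.0875, -0.4630), dt=0.5 → body Δ=(-0.1103, -0.0311, -0.2315) → world pose (-0.1705, -0.0536, -1.4583)
step 5: ξ=(vx,vy,ωz)=(-0.1938, -0.0562, 0.0694), dt=1.0 → body Δ=(-0.1916, -0.0629, 0.0694) → world pose (-0.2546, 0.1298, -1.3889)

(-0.2546, 0.1298, -1.3889)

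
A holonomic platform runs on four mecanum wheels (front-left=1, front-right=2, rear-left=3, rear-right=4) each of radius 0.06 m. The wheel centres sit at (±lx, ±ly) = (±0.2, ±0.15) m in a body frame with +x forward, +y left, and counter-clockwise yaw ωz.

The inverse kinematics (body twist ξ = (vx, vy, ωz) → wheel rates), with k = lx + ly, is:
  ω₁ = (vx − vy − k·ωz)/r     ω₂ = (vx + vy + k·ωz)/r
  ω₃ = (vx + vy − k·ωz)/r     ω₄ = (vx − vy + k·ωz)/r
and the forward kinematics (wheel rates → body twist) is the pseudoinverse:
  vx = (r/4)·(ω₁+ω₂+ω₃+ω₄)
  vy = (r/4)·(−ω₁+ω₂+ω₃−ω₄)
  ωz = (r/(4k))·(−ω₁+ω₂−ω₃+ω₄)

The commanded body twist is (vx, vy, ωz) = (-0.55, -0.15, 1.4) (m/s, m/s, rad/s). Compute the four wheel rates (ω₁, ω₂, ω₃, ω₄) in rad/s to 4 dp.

(-14.8333, -3.5000, -19.8333, 1.5000)

k = lx + ly = 0.2 + 0.15 = 0.3500;  k·ωz = 0.3500·1.4 = 0.4900
ω₁ (FL) = (vx − vy − k·ωz)/r = -0.8900/0.06 = -14.8333
ω₂ (FR) = (vx + vy + k·ωz)/r = -0.2100/0.06 = -3.5000
ω₃ (RL) = (vx + vy − k·ωz)/r = -1.1900/0.06 = -19.8333
ω₄ (RR) = (vx − vy + k·ωz)/r = 0.0900/0.06 = 1.5000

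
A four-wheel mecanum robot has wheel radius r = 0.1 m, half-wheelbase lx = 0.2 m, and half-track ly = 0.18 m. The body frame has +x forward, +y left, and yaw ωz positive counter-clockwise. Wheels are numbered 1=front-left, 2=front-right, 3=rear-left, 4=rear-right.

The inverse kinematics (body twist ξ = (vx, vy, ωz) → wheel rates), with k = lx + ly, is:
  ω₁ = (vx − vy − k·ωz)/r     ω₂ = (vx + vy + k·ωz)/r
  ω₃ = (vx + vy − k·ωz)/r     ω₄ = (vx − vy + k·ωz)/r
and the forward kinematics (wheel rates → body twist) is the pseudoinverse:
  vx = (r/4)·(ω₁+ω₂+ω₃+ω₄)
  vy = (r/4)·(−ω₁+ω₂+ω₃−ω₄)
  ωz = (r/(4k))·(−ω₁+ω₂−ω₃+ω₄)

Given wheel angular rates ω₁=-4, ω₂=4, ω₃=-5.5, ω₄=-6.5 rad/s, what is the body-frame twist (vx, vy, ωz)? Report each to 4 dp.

k = lx + ly = 0.2 + 0.18 = 0.3800
ω₁+ω₂+ω₃+ω₄ = -12.0000  →  vx = (0.1/4)·-12.0000 = -0.3000
−ω₁+ω₂+ω₃−ω₄ = 9.0000  →  vy = (0.1/4)·9.0000 = 0.2250
−ω₁+ω₂−ω₃+ω₄ = 7.0000  →  ωz = (0.1/1.5200)·7.0000 = 0.4605

(-0.3000, 0.2250, 0.4605)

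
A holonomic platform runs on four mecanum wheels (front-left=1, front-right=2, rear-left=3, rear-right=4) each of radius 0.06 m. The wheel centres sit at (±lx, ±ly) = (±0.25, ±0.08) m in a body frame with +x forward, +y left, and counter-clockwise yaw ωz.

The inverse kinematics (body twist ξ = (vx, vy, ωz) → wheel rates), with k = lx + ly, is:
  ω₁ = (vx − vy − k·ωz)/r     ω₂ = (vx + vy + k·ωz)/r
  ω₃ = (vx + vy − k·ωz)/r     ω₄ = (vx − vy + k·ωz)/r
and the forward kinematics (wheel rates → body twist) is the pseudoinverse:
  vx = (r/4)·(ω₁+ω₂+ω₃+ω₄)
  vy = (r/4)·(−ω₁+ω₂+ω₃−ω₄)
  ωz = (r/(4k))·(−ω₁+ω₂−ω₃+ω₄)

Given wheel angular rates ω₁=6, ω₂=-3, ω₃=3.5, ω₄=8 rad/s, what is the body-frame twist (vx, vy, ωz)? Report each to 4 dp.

k = lx + ly = 0.25 + 0.08 = 0.3300
ω₁+ω₂+ω₃+ω₄ = 14.5000  →  vx = (0.06/4)·14.5000 = 0.2175
−ω₁+ω₂+ω₃−ω₄ = -13.5000  →  vy = (0.06/4)·-13.5000 = -0.2025
−ω₁+ω₂−ω₃+ω₄ = -4.5000  →  ωz = (0.06/1.3200)·-4.5000 = -0.2045

(0.2175, -0.2025, -0.2045)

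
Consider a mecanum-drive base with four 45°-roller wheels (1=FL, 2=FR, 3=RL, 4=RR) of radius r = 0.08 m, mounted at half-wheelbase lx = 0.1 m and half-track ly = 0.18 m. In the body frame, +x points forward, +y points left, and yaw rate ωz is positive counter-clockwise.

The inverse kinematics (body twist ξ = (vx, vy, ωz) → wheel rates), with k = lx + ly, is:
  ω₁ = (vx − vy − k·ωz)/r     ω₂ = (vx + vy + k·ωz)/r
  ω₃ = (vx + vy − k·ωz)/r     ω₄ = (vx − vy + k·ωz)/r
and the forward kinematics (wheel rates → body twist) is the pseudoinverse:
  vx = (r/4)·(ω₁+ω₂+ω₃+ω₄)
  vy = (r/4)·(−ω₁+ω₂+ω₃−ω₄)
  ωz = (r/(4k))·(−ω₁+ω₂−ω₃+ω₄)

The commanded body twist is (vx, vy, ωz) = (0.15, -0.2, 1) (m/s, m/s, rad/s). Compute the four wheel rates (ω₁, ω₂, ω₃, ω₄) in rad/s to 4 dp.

k = lx + ly = 0.1 + 0.18 = 0.2800;  k·ωz = 0.2800·1 = 0.2800
ω₁ (FL) = (vx − vy − k·ωz)/r = 0.0700/0.08 = 0.8750
ω₂ (FR) = (vx + vy + k·ωz)/r = 0.2300/0.08 = 2.8750
ω₃ (RL) = (vx + vy − k·ωz)/r = -0.3300/0.08 = -4.1250
ω₄ (RR) = (vx − vy + k·ωz)/r = 0.6300/0.08 = 7.8750

(0.8750, 2.8750, -4.1250, 7.8750)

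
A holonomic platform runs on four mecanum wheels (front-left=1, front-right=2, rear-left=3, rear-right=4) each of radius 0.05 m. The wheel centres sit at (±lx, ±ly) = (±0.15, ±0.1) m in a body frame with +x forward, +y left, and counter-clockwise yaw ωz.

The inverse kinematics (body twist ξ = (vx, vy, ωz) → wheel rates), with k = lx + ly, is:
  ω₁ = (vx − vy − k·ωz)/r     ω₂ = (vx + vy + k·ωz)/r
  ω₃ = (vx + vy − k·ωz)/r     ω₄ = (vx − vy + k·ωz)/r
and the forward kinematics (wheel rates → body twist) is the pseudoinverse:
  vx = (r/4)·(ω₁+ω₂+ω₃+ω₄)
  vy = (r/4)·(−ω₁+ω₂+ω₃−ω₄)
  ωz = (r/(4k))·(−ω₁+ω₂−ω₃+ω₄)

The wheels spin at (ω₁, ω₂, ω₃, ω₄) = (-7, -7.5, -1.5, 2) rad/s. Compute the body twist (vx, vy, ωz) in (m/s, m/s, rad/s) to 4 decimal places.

(-0.1750, -0.0500, 0.1500)

k = lx + ly = 0.15 + 0.1 = 0.2500
ω₁+ω₂+ω₃+ω₄ = -14.0000  →  vx = (0.05/4)·-14.0000 = -0.1750
−ω₁+ω₂+ω₃−ω₄ = -4.0000  →  vy = (0.05/4)·-4.0000 = -0.0500
−ω₁+ω₂−ω₃+ω₄ = 3.0000  →  ωz = (0.05/1.0000)·3.0000 = 0.1500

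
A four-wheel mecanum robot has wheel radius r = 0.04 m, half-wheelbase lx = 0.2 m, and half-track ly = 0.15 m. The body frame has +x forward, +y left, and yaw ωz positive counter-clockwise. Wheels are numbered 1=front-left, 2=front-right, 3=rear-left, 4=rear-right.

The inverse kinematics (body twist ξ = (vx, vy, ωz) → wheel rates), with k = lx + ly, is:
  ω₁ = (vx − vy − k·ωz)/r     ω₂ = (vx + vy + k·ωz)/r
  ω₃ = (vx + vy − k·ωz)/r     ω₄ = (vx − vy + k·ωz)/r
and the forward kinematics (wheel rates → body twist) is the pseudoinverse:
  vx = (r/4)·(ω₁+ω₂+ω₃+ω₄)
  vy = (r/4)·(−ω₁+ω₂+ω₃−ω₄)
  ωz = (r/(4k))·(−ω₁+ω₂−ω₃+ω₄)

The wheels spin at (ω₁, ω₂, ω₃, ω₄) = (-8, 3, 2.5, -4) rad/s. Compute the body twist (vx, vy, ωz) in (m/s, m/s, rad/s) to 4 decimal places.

k = lx + ly = 0.2 + 0.15 = 0.3500
ω₁+ω₂+ω₃+ω₄ = -6.5000  →  vx = (0.04/4)·-6.5000 = -0.0650
−ω₁+ω₂+ω₃−ω₄ = 17.5000  →  vy = (0.04/4)·17.5000 = 0.1750
−ω₁+ω₂−ω₃+ω₄ = 4.5000  →  ωz = (0.04/1.4000)·4.5000 = 0.1286

(-0.0650, 0.1750, 0.1286)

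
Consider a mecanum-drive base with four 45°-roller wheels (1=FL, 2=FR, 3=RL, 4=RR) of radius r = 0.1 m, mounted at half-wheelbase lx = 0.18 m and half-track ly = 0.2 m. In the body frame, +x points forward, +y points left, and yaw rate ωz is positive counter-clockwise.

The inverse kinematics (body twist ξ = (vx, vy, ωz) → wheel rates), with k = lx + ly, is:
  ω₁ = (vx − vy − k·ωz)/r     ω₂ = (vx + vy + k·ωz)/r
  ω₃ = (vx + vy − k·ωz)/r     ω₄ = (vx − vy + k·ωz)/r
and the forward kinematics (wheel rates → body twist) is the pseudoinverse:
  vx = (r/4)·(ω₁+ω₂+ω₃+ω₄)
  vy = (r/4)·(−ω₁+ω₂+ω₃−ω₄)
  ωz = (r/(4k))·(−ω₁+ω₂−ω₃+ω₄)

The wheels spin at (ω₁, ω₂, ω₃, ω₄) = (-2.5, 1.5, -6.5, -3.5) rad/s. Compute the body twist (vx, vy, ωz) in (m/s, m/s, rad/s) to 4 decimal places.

(-0.2750, 0.0250, 0.4605)

k = lx + ly = 0.18 + 0.2 = 0.3800
ω₁+ω₂+ω₃+ω₄ = -11.0000  →  vx = (0.1/4)·-11.0000 = -0.2750
−ω₁+ω₂+ω₃−ω₄ = 1.0000  →  vy = (0.1/4)·1.0000 = 0.0250
−ω₁+ω₂−ω₃+ω₄ = 7.0000  →  ωz = (0.1/1.5200)·7.0000 = 0.4605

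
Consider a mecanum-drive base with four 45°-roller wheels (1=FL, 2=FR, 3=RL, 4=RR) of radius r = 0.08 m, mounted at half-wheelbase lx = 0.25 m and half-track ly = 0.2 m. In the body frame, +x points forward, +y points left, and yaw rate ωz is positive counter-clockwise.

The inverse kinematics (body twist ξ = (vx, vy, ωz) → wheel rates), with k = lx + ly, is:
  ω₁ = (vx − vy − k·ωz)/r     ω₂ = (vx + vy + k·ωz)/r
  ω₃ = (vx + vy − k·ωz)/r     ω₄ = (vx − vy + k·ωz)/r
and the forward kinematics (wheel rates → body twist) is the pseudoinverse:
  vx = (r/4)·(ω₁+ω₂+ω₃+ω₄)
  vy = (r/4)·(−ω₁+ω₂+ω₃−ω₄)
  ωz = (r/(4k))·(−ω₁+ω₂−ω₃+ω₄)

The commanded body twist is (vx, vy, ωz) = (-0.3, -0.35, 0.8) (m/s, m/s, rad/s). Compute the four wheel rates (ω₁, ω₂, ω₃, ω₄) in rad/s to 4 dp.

(-3.8750, -3.6250, -12.6250, 5.1250)

k = lx + ly = 0.25 + 0.2 = 0.4500;  k·ωz = 0.4500·0.8 = 0.3600
ω₁ (FL) = (vx − vy − k·ωz)/r = -0.3100/0.08 = -3.8750
ω₂ (FR) = (vx + vy + k·ωz)/r = -0.2900/0.08 = -3.6250
ω₃ (RL) = (vx + vy − k·ωz)/r = -1.0100/0.08 = -12.6250
ω₄ (RR) = (vx − vy + k·ωz)/r = 0.4100/0.08 = 5.1250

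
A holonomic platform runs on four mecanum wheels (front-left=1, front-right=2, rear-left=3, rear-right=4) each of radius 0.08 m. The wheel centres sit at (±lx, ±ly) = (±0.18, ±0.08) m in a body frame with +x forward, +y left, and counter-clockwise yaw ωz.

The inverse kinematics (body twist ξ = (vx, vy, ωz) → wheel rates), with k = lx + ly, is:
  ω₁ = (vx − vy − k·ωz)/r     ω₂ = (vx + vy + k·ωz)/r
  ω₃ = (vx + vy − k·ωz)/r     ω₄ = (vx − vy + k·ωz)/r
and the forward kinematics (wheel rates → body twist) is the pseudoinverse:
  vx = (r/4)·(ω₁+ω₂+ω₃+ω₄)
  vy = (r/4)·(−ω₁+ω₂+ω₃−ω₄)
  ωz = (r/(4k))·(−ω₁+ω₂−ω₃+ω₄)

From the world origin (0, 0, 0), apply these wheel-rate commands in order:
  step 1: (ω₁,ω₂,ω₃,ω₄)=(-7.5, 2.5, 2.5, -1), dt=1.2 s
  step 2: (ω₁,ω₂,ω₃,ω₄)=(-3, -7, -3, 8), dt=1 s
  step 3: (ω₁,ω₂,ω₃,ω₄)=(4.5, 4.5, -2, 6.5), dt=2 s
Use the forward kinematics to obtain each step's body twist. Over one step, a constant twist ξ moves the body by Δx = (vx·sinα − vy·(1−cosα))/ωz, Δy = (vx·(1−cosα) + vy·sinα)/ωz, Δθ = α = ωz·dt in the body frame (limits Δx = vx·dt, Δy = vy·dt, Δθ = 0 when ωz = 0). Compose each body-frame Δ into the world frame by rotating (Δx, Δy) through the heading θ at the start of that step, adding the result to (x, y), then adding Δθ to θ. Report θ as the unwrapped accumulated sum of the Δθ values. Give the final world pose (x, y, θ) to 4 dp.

(0.1875, 0.5732, 2.4462)

step 1: ξ=(vx,vy,ωz)=(-0.0700, 0.2700, 0.5000), dt=1.2 → body Δ=(-0.1734, 0.2805, 0.6000) → world pose (-0.1734, 0.2805, 0.6000)
step 2: ξ=(vx,vy,ωz)=(-0.1000, -0.3000, 0.5385), dt=1.0 → body Δ=(-0.0164, -0.3120, 0.5385) → world pose (-0.0107, 0.0137, 1.1385)
step 3: ξ=(vx,vy,ωz)=(0.2700, -0.1700, 0.6538), dt=2.0 → body Δ=(0.5911, 0.0545, 1.3077) → world pose (0.1875, 0.5732, 2.4462)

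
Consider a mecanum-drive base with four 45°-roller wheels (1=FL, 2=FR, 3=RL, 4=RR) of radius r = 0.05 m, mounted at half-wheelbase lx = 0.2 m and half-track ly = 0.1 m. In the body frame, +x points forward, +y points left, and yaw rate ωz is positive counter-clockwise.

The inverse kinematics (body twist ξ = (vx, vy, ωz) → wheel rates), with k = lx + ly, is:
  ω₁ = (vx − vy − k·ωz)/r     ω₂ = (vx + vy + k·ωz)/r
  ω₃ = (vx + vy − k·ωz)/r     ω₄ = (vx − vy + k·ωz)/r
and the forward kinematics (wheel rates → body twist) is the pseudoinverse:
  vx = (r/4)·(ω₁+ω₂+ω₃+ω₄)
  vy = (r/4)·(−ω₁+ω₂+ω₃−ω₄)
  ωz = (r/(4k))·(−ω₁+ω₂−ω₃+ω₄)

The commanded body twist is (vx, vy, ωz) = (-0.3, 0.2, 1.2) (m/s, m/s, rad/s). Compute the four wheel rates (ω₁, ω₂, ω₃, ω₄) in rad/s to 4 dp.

(-17.2000, 5.2000, -9.2000, -2.8000)

k = lx + ly = 0.2 + 0.1 = 0.3000;  k·ωz = 0.3000·1.2 = 0.3600
ω₁ (FL) = (vx − vy − k·ωz)/r = -0.8600/0.05 = -17.2000
ω₂ (FR) = (vx + vy + k·ωz)/r = 0.2600/0.05 = 5.2000
ω₃ (RL) = (vx + vy − k·ωz)/r = -0.4600/0.05 = -9.2000
ω₄ (RR) = (vx − vy + k·ωz)/r = -0.1400/0.05 = -2.8000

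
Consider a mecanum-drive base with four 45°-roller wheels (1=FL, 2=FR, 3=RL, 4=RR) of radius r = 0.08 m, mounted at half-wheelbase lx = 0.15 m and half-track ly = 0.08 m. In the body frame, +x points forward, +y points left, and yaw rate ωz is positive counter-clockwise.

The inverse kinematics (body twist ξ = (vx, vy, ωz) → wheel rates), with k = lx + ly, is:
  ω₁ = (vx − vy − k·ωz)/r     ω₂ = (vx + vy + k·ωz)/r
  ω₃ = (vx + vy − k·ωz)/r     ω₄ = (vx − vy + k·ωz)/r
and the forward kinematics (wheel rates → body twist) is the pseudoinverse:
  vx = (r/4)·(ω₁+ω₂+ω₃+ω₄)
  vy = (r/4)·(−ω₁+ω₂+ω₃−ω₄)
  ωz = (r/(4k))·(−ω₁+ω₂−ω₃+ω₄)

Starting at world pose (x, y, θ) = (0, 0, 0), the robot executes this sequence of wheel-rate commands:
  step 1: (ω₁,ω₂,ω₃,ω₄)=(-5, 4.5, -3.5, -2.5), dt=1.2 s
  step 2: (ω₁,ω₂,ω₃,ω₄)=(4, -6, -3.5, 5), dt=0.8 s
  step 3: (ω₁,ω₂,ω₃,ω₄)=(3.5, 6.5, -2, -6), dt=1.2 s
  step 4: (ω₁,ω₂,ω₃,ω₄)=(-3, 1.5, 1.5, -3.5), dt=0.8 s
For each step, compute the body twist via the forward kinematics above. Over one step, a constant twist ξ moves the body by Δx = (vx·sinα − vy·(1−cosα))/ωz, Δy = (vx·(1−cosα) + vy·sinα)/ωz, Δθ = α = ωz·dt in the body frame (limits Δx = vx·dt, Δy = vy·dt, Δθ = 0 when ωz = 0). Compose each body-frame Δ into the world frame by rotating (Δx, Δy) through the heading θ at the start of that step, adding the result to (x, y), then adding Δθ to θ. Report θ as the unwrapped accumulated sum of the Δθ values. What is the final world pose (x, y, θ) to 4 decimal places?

(-0.2354, 0.1257, 0.8522)

step 1: ξ=(vx,vy,ωz)=(-0.1300, 0.1700, 0.9130), dt=1.2 → body Δ=(-0.2276, 0.0883, 1.0957) → world pose (-0.2276, 0.0883, 1.0957)
step 2: ξ=(vx,vy,ωz)=(-0.0100, -0.3700, -0.1304), dt=0.8 → body Δ=(-0.0234, -0.2950, -0.1043) → world pose (0.0240, -0.0675, 0.9913)
step 3: ξ=(vx,vy,ωz)=(0.0400, 0.1400, -0.0870), dt=1.2 → body Δ=(0.0567, 0.1652, -0.1043) → world pose (-0.0832, 0.0704, 0.8870)
step 4: ξ=(vx,vy,ωz)=(-0.0700, 0.1900, -0.0435), dt=0.8 → body Δ=(-0.0533, 0.1529, -0.0348) → world pose (-0.2354, 0.1257, 0.8522)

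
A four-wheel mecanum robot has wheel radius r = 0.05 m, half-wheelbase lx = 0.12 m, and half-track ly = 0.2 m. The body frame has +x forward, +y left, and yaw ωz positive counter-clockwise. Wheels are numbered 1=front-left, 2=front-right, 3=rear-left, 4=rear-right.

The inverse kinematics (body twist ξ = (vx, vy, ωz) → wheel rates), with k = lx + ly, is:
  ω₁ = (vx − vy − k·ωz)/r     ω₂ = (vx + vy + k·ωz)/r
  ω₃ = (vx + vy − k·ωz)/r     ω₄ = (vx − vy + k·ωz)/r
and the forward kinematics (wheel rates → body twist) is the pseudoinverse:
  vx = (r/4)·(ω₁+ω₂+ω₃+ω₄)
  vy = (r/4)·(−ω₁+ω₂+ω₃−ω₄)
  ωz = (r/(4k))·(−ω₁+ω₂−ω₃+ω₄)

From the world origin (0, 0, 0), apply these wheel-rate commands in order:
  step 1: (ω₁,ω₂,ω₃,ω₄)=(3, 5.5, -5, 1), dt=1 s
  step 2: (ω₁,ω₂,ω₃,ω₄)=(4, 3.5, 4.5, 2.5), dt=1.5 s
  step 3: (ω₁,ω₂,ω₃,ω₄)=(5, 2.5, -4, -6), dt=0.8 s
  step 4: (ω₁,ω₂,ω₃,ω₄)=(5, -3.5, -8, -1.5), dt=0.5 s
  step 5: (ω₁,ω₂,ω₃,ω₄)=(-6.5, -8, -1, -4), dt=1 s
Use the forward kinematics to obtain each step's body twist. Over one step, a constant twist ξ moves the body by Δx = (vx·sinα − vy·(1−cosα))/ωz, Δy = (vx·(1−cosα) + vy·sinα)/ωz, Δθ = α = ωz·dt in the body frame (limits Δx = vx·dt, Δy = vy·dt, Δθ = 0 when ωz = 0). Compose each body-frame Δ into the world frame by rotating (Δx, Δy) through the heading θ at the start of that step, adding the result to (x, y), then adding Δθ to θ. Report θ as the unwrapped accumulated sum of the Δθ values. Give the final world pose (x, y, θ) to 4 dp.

(0.0049, -0.0012, -0.1699)

step 1: ξ=(vx,vy,ωz)=(0.0563, -0.0437, 0.3320), dt=1.0 → body Δ=(0.0624, -0.0337, 0.3320) → world pose (0.0624, -0.0337, 0.3320)
step 2: ξ=(vx,vy,ωz)=(0.1813, 0.0188, -0.0977), dt=1.5 → body Δ=(0.2730, 0.0081, -0.1465) → world pose (0.3178, 0.0630, 0.1855)
step 3: ξ=(vx,vy,ωz)=(-0.0313, -0.0062, -0.1758), dt=0.8 → body Δ=(-0.0253, -0.0032, -0.1406) → world pose (0.2936, 0.0551, 0.0449)
step 4: ξ=(vx,vy,ωz)=(-0.1000, -0.1875, -0.0781), dt=0.5 → body Δ=(-0.0518, -0.0927, -0.0391) → world pose (0.2460, -0.0398, 0.0059)
step 5: ξ=(vx,vy,ωz)=(-0.2438, 0.0187, -0.1758), dt=1.0 → body Δ=(-0.2409, 0.0400, -0.1758) → world pose (0.0049, -0.0012, -0.1699)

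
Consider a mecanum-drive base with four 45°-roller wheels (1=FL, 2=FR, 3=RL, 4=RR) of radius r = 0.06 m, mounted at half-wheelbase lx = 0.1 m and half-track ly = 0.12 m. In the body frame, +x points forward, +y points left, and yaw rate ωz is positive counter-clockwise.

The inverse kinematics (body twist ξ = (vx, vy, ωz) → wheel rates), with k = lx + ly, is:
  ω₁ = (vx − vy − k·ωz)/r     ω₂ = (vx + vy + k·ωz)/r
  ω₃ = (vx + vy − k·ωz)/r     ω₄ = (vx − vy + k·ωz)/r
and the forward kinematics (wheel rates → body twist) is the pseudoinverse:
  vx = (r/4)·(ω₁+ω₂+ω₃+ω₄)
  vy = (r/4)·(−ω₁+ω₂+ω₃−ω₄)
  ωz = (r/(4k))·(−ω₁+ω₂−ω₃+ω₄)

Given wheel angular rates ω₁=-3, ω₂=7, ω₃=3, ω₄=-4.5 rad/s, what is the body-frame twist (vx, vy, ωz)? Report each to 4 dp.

(0.0375, 0.2625, 0.1705)

k = lx + ly = 0.1 + 0.12 = 0.2200
ω₁+ω₂+ω₃+ω₄ = 2.5000  →  vx = (0.06/4)·2.5000 = 0.0375
−ω₁+ω₂+ω₃−ω₄ = 17.5000  →  vy = (0.06/4)·17.5000 = 0.2625
−ω₁+ω₂−ω₃+ω₄ = 2.5000  →  ωz = (0.06/0.8800)·2.5000 = 0.1705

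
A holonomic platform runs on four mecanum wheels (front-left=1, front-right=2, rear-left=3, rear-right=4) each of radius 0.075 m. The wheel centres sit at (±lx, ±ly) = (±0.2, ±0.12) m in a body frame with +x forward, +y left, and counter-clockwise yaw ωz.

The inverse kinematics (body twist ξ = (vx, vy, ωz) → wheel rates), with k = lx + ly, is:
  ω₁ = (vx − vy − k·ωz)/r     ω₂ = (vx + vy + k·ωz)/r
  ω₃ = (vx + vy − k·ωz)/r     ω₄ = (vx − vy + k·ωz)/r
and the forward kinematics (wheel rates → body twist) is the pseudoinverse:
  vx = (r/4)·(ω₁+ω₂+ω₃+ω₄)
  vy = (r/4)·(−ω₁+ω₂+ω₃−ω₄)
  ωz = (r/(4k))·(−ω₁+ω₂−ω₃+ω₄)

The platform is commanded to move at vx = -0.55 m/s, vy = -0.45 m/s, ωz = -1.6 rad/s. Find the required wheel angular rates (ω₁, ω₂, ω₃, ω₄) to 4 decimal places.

(5.4933, -20.1600, -6.5067, -8.1600)

k = lx + ly = 0.2 + 0.12 = 0.3200;  k·ωz = 0.3200·-1.6 = -0.5120
ω₁ (FL) = (vx − vy − k·ωz)/r = 0.4120/0.075 = 5.4933
ω₂ (FR) = (vx + vy + k·ωz)/r = -1.5120/0.075 = -20.1600
ω₃ (RL) = (vx + vy − k·ωz)/r = -0.4880/0.075 = -6.5067
ω₄ (RR) = (vx − vy + k·ωz)/r = -0.6120/0.075 = -8.1600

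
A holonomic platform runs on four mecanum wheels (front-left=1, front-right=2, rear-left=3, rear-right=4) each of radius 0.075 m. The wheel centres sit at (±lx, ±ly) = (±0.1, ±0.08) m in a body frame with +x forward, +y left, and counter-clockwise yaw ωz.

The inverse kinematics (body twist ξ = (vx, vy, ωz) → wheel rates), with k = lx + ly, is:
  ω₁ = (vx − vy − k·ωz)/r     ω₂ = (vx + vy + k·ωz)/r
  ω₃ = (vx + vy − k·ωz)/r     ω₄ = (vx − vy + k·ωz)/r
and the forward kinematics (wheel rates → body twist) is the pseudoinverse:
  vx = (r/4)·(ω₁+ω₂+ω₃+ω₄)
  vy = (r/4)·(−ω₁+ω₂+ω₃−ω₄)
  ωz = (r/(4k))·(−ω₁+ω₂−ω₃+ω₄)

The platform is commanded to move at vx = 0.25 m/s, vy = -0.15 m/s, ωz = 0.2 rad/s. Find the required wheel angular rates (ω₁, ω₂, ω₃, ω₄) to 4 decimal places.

(4.8533, 1.8133, 0.8533, 5.8133)

k = lx + ly = 0.1 + 0.08 = 0.1800;  k·ωz = 0.1800·0.2 = 0.0360
ω₁ (FL) = (vx − vy − k·ωz)/r = 0.3640/0.075 = 4.8533
ω₂ (FR) = (vx + vy + k·ωz)/r = 0.1360/0.075 = 1.8133
ω₃ (RL) = (vx + vy − k·ωz)/r = 0.0640/0.075 = 0.8533
ω₄ (RR) = (vx − vy + k·ωz)/r = 0.4360/0.075 = 5.8133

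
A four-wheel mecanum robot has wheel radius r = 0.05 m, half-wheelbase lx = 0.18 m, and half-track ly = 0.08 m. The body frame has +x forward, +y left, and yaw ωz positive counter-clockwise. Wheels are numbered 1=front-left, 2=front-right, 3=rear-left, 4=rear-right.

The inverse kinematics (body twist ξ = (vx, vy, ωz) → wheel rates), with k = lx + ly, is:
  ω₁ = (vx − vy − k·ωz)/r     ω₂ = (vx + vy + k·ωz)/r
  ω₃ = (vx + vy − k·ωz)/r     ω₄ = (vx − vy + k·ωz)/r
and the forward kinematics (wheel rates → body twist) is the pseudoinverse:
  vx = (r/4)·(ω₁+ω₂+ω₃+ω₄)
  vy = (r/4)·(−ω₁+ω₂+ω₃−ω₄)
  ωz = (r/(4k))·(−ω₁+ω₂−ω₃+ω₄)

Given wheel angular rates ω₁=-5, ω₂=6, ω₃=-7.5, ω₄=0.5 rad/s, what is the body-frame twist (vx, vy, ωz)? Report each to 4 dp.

k = lx + ly = 0.18 + 0.08 = 0.2600
ω₁+ω₂+ω₃+ω₄ = -6.0000  →  vx = (0.05/4)·-6.0000 = -0.0750
−ω₁+ω₂+ω₃−ω₄ = 3.0000  →  vy = (0.05/4)·3.0000 = 0.0375
−ω₁+ω₂−ω₃+ω₄ = 19.0000  →  ωz = (0.05/1.0400)·19.0000 = 0.9135

(-0.0750, 0.0375, 0.9135)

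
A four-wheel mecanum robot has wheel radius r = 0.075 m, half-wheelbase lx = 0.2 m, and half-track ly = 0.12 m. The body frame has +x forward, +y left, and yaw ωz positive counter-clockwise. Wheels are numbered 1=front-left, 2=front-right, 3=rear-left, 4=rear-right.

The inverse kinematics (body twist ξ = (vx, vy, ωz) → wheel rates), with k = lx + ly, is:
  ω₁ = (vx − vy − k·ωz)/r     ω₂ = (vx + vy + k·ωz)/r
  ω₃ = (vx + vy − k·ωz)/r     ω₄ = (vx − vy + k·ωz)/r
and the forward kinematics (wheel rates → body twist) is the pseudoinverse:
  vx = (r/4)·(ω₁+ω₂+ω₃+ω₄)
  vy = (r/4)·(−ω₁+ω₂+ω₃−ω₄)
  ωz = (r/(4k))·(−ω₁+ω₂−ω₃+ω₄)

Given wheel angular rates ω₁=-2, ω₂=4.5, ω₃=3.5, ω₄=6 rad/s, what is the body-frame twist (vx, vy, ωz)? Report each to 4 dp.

(0.2250, 0.0750, 0.5273)

k = lx + ly = 0.2 + 0.12 = 0.3200
ω₁+ω₂+ω₃+ω₄ = 12.0000  →  vx = (0.075/4)·12.0000 = 0.2250
−ω₁+ω₂+ω₃−ω₄ = 4.0000  →  vy = (0.075/4)·4.0000 = 0.0750
−ω₁+ω₂−ω₃+ω₄ = 9.0000  →  ωz = (0.075/1.2800)·9.0000 = 0.5273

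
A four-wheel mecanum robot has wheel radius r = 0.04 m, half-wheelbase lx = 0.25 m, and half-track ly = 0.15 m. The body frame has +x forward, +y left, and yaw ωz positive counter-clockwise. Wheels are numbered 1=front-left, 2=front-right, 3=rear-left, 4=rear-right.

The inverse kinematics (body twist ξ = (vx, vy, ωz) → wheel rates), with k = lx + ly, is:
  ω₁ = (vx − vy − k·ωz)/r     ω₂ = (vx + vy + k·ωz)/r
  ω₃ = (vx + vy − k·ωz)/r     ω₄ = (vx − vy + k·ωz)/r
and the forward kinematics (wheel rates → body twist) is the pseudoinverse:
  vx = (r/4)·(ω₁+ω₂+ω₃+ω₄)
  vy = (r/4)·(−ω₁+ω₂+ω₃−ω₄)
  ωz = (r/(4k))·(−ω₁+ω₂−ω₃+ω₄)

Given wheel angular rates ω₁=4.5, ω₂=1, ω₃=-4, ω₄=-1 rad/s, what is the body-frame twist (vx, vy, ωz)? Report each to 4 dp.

k = lx + ly = 0.25 + 0.15 = 0.4000
ω₁+ω₂+ω₃+ω₄ = 0.5000  →  vx = (0.04/4)·0.5000 = 0.0050
−ω₁+ω₂+ω₃−ω₄ = -6.5000  →  vy = (0.04/4)·-6.5000 = -0.0650
−ω₁+ω₂−ω₃+ω₄ = -0.5000  →  ωz = (0.04/1.6000)·-0.5000 = -0.0125

(0.0050, -0.0650, -0.0125)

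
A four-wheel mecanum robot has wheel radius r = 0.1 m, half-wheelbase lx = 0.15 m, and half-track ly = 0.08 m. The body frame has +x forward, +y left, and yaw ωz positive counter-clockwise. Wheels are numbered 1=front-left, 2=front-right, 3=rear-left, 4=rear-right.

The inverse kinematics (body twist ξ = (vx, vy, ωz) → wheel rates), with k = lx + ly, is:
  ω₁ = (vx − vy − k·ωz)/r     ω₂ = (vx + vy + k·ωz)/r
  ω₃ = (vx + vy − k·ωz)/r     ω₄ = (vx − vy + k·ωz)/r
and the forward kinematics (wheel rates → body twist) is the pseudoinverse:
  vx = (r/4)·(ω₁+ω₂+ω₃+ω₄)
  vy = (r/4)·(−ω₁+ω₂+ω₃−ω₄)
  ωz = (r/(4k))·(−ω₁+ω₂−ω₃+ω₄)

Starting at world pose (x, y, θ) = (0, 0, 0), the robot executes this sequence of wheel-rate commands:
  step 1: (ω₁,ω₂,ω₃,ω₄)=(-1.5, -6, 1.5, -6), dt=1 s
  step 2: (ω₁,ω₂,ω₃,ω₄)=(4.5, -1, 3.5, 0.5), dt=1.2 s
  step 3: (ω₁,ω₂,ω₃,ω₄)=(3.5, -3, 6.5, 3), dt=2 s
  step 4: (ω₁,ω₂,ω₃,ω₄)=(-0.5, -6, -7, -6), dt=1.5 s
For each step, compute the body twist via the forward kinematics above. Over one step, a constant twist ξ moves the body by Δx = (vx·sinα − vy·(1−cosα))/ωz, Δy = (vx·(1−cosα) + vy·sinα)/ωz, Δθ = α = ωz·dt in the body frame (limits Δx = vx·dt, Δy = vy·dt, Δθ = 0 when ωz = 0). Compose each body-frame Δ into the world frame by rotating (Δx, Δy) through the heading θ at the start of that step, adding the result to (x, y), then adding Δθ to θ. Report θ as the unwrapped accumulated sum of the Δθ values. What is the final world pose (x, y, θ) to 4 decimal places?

step 1: ξ=(vx,vy,ωz)=(-0.3000, 0.0750, -1.3043), dt=1.0 → body Δ=(-0.1795, 0.2249, -1.3043) → world pose (-0.1795, 0.2249, -1.3043)
step 2: ξ=(vx,vy,ωz)=(0.1875, -0.0625, -0.9239), dt=1.2 → body Δ=(0.1442, -0.1730, -1.1087) → world pose (-0.3085, 0.0403, -2.4130)
step 3: ξ=(vx,vy,ωz)=(0.2500, -0.0750, -1.0870), dt=2.0 → body Δ=(0.0813, -0.4173, -2.1739) → world pose (-0.6469, 0.2975, -4.5870)
step 4: ξ=(vx,vy,ωz)=(-0.4875, -0.1625, -0.4891), dt=1.5 → body Δ=(-0.7529, 0.0340, -0.7337) → world pose (-0.5865, -0.4537, -5.3207)

(-0.5865, -0.4537, -5.3207)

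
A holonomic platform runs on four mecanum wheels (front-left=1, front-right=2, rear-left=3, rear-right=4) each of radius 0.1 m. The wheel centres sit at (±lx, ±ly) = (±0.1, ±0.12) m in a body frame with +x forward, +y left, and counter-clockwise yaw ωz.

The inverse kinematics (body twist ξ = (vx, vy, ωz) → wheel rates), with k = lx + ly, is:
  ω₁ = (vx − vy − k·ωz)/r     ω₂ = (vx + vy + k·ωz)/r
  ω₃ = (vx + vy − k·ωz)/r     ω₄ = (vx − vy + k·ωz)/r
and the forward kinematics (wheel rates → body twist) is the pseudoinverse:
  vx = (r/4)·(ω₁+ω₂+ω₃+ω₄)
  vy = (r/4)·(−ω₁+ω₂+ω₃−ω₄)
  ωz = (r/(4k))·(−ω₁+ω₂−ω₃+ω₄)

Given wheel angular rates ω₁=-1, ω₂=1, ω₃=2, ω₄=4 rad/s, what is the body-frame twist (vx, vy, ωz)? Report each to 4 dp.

k = lx + ly = 0.1 + 0.12 = 0.2200
ω₁+ω₂+ω₃+ω₄ = 6.0000  →  vx = (0.1/4)·6.0000 = 0.1500
−ω₁+ω₂+ω₃−ω₄ = 0.0000  →  vy = (0.1/4)·0.0000 = 0.0000
−ω₁+ω₂−ω₃+ω₄ = 4.0000  →  ωz = (0.1/0.8800)·4.0000 = 0.4545

(0.1500, 0.0000, 0.4545)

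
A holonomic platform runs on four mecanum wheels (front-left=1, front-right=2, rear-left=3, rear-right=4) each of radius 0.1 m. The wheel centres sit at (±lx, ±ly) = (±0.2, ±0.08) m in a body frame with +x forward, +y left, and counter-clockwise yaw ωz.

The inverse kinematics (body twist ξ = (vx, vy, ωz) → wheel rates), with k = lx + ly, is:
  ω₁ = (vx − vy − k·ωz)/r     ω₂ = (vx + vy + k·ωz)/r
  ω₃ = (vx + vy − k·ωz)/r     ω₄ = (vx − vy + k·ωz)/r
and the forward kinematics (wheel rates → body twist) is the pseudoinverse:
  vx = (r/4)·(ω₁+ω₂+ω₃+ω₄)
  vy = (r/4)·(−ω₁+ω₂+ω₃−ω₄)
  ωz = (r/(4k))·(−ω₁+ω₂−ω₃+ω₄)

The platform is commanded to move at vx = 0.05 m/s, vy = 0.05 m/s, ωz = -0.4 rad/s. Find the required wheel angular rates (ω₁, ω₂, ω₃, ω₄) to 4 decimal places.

k = lx + ly = 0.2 + 0.08 = 0.2800;  k·ωz = 0.2800·-0.4 = -0.1120
ω₁ (FL) = (vx − vy − k·ωz)/r = 0.1120/0.1 = 1.1200
ω₂ (FR) = (vx + vy + k·ωz)/r = -0.0120/0.1 = -0.1200
ω₃ (RL) = (vx + vy − k·ωz)/r = 0.2120/0.1 = 2.1200
ω₄ (RR) = (vx − vy + k·ωz)/r = -0.1120/0.1 = -1.1200

(1.1200, -0.1200, 2.1200, -1.1200)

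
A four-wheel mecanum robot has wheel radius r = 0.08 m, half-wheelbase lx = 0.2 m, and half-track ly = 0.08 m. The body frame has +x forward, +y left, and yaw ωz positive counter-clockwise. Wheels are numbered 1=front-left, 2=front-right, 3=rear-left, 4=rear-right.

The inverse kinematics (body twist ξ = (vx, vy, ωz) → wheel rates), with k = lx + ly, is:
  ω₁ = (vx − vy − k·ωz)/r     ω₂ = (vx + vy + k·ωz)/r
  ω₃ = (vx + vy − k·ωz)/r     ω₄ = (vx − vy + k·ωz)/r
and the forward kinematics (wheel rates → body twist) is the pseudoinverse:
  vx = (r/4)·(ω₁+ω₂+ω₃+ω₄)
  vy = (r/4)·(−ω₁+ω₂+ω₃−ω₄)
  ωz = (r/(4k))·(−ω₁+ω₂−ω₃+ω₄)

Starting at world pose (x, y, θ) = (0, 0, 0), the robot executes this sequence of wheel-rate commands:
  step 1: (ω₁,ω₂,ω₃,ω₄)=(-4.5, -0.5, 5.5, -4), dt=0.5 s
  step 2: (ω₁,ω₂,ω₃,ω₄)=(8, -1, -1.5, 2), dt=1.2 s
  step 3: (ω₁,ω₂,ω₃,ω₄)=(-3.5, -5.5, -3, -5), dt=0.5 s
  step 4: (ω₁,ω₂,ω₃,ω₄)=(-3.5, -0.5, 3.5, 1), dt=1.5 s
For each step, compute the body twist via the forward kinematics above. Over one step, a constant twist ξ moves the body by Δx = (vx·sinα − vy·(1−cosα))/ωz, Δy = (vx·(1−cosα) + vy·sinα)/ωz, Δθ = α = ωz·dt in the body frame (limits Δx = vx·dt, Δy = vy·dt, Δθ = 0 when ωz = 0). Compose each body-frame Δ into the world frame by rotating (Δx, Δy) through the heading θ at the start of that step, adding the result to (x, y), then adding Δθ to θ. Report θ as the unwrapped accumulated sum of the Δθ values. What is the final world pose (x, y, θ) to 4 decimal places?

(0.0175, 0.0136, -0.7571)

step 1: ξ=(vx,vy,ωz)=(-0.0700, 0.2700, -0.3929), dt=0.5 → body Δ=(-0.0216, 0.1376, -0.1964) → world pose (-0.0216, 0.1376, -0.1964)
step 2: ξ=(vx,vy,ωz)=(0.1500, -0.2500, -0.3929), dt=1.2 → body Δ=(0.1040, -0.3307, -0.4714) → world pose (0.0159, -0.2070, -0.6679)
step 3: ξ=(vx,vy,ωz)=(-0.3400, 0.0000, -0.2857), dt=0.5 → body Δ=(-0.1694, 0.0121, -0.1429) → world pose (-0.1096, -0.0926, -0.8107)
step 4: ξ=(vx,vy,ωz)=(0.0100, 0.1100, 0.0357), dt=1.5 → body Δ=(0.0106, 0.1653, 0.0536) → world pose (0.0175, 0.0136, -0.7571)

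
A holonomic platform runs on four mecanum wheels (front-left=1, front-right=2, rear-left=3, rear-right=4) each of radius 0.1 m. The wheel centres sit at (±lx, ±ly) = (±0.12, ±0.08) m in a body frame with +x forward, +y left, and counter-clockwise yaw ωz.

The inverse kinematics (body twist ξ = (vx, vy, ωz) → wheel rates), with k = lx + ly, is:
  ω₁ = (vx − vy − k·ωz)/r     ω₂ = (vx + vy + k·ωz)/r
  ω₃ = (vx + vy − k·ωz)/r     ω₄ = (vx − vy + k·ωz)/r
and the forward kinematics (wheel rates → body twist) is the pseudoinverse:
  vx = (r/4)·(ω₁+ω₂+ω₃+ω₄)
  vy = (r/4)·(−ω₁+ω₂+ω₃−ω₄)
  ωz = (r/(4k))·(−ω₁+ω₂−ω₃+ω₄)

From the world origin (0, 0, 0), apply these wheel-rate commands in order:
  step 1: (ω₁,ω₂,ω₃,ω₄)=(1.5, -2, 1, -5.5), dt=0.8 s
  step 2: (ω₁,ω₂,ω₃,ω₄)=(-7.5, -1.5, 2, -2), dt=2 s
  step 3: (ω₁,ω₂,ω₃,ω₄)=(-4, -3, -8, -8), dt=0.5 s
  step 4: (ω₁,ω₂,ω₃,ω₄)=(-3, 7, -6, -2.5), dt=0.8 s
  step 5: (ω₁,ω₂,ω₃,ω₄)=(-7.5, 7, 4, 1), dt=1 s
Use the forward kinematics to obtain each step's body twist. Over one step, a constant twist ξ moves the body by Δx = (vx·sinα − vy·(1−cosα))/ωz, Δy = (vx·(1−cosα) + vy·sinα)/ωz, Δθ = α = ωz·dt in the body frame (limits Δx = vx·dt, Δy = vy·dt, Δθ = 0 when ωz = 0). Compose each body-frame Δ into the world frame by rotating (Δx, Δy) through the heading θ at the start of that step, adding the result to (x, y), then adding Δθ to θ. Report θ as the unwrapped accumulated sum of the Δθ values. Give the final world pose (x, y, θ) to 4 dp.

step 1: ξ=(vx,vy,ωz)=(-0.1250, 0.0750, -1.2500), dt=0.8 → body Δ=(-0.0566, 0.0965, -1.0000) → world pose (-0.0566, 0.0965, -1.0000)
step 2: ξ=(vx,vy,ωz)=(-0.2250, 0.2500, 0.2500), dt=2.0 → body Δ=(-0.5539, 0.3692, 0.5000) → world pose (-0.0451, 0.7621, -0.5000)
step 3: ξ=(vx,vy,ωz)=(-0.5750, 0.0250, 0.1250), dt=0.5 → body Δ=(-0.2877, 0.0035, 0.0625) → world pose (-0.2959, 0.9031, -0.4375)
step 4: ξ=(vx,vy,ωz)=(-0.1125, 0.1625, 1.6875), dt=0.8 → body Δ=(-0.1403, 0.0419, 1.3500) → world pose (-0.4052, 1.0004, 0.9125)
step 5: ξ=(vx,vy,ωz)=(0.1125, 0.4375, 1.4375), dt=1.0 → body Δ=(-0.1863, 0.3695, 1.4375) → world pose (-0.8115, 1.0791, 2.3500)

(-0.8115, 1.0791, 2.3500)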